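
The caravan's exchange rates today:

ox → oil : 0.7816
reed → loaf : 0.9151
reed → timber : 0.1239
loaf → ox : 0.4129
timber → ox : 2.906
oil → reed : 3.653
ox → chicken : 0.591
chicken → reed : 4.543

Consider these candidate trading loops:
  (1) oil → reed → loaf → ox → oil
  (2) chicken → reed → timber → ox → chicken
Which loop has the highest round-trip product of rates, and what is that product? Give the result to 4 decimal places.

(1) 3.653 × 0.9151 × 0.4129 × 0.7816 = 1.07882
(2) 4.543 × 0.1239 × 2.906 × 0.591 = 0.96671
Highest is cycle (1) at 1.0788 (>1, arbitrage).

1.0788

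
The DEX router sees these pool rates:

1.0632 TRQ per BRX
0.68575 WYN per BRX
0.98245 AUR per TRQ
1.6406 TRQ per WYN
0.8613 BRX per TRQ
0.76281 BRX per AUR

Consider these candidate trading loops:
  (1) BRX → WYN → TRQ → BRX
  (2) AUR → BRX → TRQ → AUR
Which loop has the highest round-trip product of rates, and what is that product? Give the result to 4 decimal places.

0.9690

(1) 0.68575 × 1.6406 × 0.8613 = 0.96900
(2) 0.76281 × 1.0632 × 0.98245 = 0.79679
Highest is cycle (1) at 0.9690 (≤1, no arbitrage).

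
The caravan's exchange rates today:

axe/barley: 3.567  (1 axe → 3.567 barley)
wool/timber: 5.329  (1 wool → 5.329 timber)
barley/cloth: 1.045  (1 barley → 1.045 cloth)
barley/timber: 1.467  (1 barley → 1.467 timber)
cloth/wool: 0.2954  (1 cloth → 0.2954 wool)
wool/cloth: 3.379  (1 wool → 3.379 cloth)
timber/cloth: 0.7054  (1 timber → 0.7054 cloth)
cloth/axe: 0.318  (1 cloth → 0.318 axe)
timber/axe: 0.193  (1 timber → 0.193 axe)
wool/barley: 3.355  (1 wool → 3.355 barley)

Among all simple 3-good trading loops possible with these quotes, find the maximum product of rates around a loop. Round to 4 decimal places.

1.1853

axe→barley→cloth→axe: 3.567 × 1.045 × 0.318 = 1.18535
wool→timber→cloth→wool: 5.329 × 0.7054 × 0.2954 = 1.11043
barley→cloth→wool→barley: 1.045 × 0.2954 × 3.355 = 1.03567
axe→barley→timber→axe: 3.567 × 1.467 × 0.193 = 1.00993
Maximum is axe→barley→cloth→axe at 1.1853; arbitrage exists.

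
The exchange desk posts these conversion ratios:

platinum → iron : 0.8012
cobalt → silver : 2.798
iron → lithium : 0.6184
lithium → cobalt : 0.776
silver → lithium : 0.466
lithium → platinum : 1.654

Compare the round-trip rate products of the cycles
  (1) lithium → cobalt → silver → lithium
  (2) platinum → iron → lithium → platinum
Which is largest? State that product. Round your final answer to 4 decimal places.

(1) 0.776 × 2.798 × 0.466 = 1.01180
(2) 0.8012 × 0.6184 × 1.654 = 0.81949
Highest is cycle (1) at 1.0118 (>1, arbitrage).

1.0118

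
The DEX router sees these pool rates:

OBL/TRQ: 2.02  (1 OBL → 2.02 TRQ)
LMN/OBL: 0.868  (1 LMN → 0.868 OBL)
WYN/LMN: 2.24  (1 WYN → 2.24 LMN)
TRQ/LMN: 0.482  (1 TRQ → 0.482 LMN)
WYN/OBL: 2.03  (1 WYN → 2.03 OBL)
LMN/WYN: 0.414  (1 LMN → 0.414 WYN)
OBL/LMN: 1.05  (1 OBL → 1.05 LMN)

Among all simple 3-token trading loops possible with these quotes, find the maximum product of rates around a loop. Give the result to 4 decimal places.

0.8824

WYN→OBL→LMN→WYN: 2.03 × 1.05 × 0.414 = 0.88244
TRQ→LMN→OBL→TRQ: 0.482 × 0.868 × 2.02 = 0.84512
Maximum is WYN→OBL→LMN→WYN at 0.8824; no arbitrage — every cycle loses value.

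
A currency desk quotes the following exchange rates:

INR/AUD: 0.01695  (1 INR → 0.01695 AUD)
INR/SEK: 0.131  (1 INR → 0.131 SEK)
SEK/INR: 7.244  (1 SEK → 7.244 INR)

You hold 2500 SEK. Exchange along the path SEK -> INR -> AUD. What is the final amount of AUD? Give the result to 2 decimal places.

306.96

2500 SEK × 7.244 = 18110 INR
18110 INR × 0.01695 = 306.9645 AUD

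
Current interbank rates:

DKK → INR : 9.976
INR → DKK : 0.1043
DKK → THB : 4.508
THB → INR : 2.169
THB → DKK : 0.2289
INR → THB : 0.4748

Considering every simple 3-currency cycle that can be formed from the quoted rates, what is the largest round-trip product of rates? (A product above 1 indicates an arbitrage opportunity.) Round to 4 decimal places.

1.0842

THB→DKK→INR→THB: 0.2289 × 9.976 × 0.4748 = 1.08421
THB→INR→DKK→THB: 2.169 × 0.1043 × 4.508 = 1.01983
Maximum is THB→DKK→INR→THB at 1.0842; arbitrage exists.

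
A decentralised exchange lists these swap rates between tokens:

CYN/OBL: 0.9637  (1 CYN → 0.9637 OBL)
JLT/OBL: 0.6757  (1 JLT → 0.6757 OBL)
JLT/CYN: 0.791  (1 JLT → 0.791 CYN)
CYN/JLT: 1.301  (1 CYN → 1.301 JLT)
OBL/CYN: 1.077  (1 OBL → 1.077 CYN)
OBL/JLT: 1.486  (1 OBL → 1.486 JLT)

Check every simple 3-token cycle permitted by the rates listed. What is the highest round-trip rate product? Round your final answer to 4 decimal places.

JLT→CYN→OBL→JLT: 0.791 × 0.9637 × 1.486 = 1.13276
JLT→OBL→CYN→JLT: 0.6757 × 1.077 × 1.301 = 0.94678
Maximum is JLT→CYN→OBL→JLT at 1.1328; arbitrage exists.

1.1328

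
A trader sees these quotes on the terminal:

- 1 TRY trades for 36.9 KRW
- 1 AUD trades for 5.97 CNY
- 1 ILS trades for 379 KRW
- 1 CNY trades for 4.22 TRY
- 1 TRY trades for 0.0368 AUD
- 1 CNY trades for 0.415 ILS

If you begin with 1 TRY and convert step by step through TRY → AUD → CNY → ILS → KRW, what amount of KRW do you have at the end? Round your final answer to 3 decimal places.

34.555

1 TRY × 0.0368 = 0.0368 AUD
0.0368 AUD × 5.97 = 0.219696 CNY
0.219696 CNY × 0.415 = 0.09117384 ILS
0.09117384 ILS × 379 = 34.55488536 KRW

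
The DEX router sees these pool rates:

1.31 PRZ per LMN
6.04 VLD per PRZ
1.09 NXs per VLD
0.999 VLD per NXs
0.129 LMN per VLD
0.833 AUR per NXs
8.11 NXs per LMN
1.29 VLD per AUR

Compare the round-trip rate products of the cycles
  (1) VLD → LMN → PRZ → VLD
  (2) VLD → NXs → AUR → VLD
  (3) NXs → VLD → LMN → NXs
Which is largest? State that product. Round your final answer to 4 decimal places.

1.1713

(1) 0.129 × 1.31 × 6.04 = 1.02070
(2) 1.09 × 0.833 × 1.29 = 1.17128
(3) 0.999 × 0.129 × 8.11 = 1.04514
Highest is cycle (2) at 1.1713 (>1, arbitrage).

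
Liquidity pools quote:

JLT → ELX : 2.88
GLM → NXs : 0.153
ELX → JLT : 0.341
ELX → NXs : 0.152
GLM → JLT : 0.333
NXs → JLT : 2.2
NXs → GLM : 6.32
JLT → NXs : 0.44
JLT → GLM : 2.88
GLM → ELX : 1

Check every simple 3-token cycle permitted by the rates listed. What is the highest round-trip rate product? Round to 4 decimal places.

0.9821

GLM→ELX→JLT→GLM: 1 × 0.341 × 2.88 = 0.98208
GLM→NXs→JLT→GLM: 0.153 × 2.2 × 2.88 = 0.96941
ELX→NXs→JLT→ELX: 0.152 × 2.2 × 2.88 = 0.96307
GLM→ELX→NXs→GLM: 1 × 0.152 × 6.32 = 0.96064
GLM→JLT→NXs→GLM: 0.333 × 0.44 × 6.32 = 0.92601
Maximum is GLM→ELX→JLT→GLM at 0.9821; no arbitrage — every cycle loses value.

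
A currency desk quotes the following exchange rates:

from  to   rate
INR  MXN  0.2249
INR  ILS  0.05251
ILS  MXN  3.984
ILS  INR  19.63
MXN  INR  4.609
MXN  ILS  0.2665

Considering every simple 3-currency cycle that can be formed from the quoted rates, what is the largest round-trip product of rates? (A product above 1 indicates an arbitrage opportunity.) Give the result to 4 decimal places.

1.1765

MXN→ILS→INR→MXN: 0.2665 × 19.63 × 0.2249 = 1.17654
MXN→INR→ILS→MXN: 4.609 × 0.05251 × 3.984 = 0.96420
Maximum is MXN→ILS→INR→MXN at 1.1765; arbitrage exists.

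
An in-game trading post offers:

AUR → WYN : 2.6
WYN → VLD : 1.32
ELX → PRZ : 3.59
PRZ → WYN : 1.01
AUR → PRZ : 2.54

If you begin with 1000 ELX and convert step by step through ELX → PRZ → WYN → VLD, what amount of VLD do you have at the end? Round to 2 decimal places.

1000 ELX × 3.59 = 3590 PRZ
3590 PRZ × 1.01 = 3625.9 WYN
3625.9 WYN × 1.32 = 4786.188 VLD

4786.19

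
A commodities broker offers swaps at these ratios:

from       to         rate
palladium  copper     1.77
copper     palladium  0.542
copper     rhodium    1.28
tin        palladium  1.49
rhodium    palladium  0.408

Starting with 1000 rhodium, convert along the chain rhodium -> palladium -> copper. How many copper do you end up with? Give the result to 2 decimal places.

1000 rhodium × 0.408 = 408 palladium
408 palladium × 1.77 = 722.16 copper

722.16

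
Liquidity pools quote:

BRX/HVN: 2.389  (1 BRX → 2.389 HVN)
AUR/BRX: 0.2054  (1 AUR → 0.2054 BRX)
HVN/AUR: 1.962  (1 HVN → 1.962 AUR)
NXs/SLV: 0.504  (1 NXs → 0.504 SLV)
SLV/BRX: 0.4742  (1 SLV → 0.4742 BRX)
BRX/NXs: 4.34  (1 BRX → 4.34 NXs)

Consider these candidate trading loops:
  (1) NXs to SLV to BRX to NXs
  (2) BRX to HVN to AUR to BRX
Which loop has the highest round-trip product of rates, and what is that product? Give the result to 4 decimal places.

(1) 0.504 × 0.4742 × 4.34 = 1.03725
(2) 2.389 × 1.962 × 0.2054 = 0.96275
Highest is cycle (1) at 1.0372 (>1, arbitrage).

1.0372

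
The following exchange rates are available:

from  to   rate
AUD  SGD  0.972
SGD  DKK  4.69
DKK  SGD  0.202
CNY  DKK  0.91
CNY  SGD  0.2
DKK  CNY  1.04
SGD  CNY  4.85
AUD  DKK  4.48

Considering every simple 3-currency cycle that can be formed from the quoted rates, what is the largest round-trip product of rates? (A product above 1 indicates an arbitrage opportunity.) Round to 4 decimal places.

SGD→DKK→CNY→SGD: 4.69 × 1.04 × 0.2 = 0.97552
SGD→CNY→DKK→SGD: 4.85 × 0.91 × 0.202 = 0.89153
Maximum is SGD→DKK→CNY→SGD at 0.9755; no arbitrage — every cycle loses value.

0.9755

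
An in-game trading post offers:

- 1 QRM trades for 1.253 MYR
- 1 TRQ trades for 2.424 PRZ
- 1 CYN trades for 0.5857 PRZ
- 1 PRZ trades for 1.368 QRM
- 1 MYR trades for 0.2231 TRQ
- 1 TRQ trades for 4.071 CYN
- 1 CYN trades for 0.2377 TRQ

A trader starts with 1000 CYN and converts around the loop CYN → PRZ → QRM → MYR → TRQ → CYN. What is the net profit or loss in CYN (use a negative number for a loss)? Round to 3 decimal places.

-88.172

1000 CYN × 0.5857 = 585.7 PRZ
585.7 PRZ × 1.368 = 801.2376 QRM
801.2376 QRM × 1.253 = 1003.9507128 MYR
1003.9507128 MYR × 0.2231 = 223.98140402568 TRQ
223.98140402568 TRQ × 4.071 = 911.82829578854328 CYN
Net change: 911.82829578854328 − 1000 = -88.17170421145672 CYN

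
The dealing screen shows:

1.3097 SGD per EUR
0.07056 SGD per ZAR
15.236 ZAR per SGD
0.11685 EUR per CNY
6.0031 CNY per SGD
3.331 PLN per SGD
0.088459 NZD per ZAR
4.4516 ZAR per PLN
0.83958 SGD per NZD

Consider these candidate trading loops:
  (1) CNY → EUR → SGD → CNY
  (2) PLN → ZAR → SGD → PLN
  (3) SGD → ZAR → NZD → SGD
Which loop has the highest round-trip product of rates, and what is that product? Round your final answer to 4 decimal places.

(1) 0.11685 × 1.3097 × 6.0031 = 0.91871
(2) 4.4516 × 0.07056 × 3.331 = 1.04628
(3) 15.236 × 0.088459 × 0.83958 = 1.13155
Highest is cycle (3) at 1.1316 (>1, arbitrage).

1.1316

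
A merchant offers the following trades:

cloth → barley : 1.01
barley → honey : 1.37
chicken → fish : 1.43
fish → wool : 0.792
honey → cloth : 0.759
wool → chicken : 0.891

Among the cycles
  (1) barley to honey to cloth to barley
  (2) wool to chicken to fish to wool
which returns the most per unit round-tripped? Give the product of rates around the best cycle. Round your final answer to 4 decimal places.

(1) 1.37 × 0.759 × 1.01 = 1.05023
(2) 0.891 × 1.43 × 0.792 = 1.00911
Highest is cycle (1) at 1.0502 (>1, arbitrage).

1.0502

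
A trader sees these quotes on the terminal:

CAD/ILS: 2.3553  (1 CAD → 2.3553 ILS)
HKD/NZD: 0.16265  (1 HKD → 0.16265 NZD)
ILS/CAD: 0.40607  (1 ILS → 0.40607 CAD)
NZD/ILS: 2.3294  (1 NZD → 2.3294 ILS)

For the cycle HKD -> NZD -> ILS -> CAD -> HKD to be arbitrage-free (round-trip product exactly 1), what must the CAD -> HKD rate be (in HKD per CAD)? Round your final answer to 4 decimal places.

Known legs of the cycle: 0.16265 × 2.3294 × 0.40607 = 0.1538505468437
For no arbitrage the full-cycle product must be 1, so the missing rate is 1 / 0.1538505468437 ≈ 6.499814.

6.4998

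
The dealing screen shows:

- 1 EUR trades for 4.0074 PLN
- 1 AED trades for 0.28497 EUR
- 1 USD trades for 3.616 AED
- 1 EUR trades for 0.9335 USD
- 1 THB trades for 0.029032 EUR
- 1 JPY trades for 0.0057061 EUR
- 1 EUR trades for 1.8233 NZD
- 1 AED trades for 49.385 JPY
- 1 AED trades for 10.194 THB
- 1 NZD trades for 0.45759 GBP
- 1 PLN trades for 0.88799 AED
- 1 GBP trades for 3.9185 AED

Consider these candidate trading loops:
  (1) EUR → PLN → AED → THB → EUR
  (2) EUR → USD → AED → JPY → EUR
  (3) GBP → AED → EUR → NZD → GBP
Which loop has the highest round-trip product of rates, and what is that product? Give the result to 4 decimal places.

(1) 4.0074 × 0.88799 × 10.194 × 0.029032 = 1.05316
(2) 0.9335 × 3.616 × 49.385 × 0.0057061 = 0.95121
(3) 3.9185 × 0.28497 × 1.8233 × 0.45759 = 0.93165
Highest is cycle (1) at 1.0532 (>1, arbitrage).

1.0532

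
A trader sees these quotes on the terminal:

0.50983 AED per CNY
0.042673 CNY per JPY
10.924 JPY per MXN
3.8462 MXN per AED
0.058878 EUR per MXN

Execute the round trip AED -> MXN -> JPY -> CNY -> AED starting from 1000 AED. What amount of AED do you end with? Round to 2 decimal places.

1000 AED × 3.8462 = 3846.2 MXN
3846.2 MXN × 10.924 = 42015.8888 JPY
42015.8888 JPY × 0.042673 = 1792.9440227624 CNY
1792.9440227624 CNY × 0.50983 = 914.096651124954392 AED

914.10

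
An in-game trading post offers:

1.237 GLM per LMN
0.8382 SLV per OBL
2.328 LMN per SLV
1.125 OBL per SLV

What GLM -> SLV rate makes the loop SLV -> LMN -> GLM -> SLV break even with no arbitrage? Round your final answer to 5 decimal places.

0.34725

Known legs of the cycle: 2.328 × 1.237 = 2.879736
For no arbitrage the full-cycle product must be 1, so the missing rate is 1 / 2.879736 ≈ 0.3472541.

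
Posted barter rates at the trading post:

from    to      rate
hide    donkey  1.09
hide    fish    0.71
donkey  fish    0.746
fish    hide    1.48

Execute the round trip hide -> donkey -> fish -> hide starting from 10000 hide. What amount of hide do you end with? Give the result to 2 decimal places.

12034.47

10000 hide × 1.09 = 10900 donkey
10900 donkey × 0.746 = 8131.4 fish
8131.4 fish × 1.48 = 12034.472 hide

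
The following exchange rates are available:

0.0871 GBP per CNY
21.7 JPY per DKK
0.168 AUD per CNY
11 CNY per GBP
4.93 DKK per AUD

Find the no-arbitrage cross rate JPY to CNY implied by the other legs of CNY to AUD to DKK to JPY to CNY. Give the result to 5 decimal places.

Known legs of the cycle: 0.168 × 4.93 × 21.7 = 17.972808
For no arbitrage the full-cycle product must be 1, so the missing rate is 1 / 17.972808 ≈ 0.0556396.

0.05564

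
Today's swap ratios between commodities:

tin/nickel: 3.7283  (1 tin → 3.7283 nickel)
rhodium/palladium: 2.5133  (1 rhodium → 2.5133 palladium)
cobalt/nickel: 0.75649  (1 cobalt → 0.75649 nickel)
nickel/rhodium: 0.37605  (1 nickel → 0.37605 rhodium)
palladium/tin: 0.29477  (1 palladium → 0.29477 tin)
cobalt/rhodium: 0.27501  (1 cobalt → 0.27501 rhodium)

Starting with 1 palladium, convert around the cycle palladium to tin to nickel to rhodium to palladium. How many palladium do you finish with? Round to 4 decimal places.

1 palladium × 0.29477 = 0.29477 tin
0.29477 tin × 3.7283 = 1.098990991 nickel
1.098990991 nickel × 0.37605 = 0.41327556216555 rhodium
0.41327556216555 rhodium × 2.5133 = 1.038685470390676815 palladium

1.0387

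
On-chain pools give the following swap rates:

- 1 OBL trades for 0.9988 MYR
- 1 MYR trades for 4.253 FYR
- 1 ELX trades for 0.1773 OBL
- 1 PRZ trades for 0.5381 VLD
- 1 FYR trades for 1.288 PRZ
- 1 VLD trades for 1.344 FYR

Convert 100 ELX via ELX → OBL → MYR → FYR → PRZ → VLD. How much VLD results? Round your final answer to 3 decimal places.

52.199

100 ELX × 0.1773 = 17.73 OBL
17.73 OBL × 0.9988 = 17.708724 MYR
17.708724 MYR × 4.253 = 75.315203172 FYR
75.315203172 FYR × 1.288 = 97.005981685536 PRZ
97.005981685536 PRZ × 0.5381 = 52.1989187449869216 VLD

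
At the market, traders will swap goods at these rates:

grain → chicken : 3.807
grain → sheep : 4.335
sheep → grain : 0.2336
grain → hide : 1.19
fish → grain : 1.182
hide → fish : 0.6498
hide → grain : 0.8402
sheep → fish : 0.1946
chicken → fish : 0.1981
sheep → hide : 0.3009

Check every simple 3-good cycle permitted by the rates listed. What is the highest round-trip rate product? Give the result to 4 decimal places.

grain→sheep→hide→grain: 4.335 × 0.3009 × 0.8402 = 1.09596
fish→grain→sheep→fish: 1.182 × 4.335 × 0.1946 = 0.99712
fish→grain→hide→fish: 1.182 × 1.19 × 0.6498 = 0.91400
fish→grain→chicken→fish: 1.182 × 3.807 × 0.1981 = 0.89143
Maximum is grain→sheep→hide→grain at 1.0960; arbitrage exists.

1.0960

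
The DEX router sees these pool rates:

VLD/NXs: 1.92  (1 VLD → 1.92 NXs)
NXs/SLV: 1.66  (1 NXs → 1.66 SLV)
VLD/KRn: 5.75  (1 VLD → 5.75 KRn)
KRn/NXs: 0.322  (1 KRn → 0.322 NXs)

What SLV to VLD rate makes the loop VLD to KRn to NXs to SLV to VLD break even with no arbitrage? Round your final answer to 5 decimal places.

0.32536

Known legs of the cycle: 5.75 × 0.322 × 1.66 = 3.07349
For no arbitrage the full-cycle product must be 1, so the missing rate is 1 / 3.07349 ≈ 0.3253630.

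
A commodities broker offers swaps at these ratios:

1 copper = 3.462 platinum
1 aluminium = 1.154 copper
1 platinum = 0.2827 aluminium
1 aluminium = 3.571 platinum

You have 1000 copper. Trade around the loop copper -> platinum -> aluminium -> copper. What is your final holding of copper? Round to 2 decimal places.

1000 copper × 3.462 = 3462 platinum
3462 platinum × 0.2827 = 978.7074 aluminium
978.7074 aluminium × 1.154 = 1129.4283396 copper

1129.43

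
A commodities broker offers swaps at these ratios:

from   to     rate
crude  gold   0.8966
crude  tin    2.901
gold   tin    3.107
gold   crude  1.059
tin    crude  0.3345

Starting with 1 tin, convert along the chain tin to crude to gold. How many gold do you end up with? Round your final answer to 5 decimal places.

0.29991

1 tin × 0.3345 = 0.3345 crude
0.3345 crude × 0.8966 = 0.2999127 gold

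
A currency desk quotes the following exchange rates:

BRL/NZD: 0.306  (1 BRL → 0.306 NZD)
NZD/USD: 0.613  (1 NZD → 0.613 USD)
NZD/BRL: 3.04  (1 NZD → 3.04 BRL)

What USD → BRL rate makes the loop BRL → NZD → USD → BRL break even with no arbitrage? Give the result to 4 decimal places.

5.3311

Known legs of the cycle: 0.306 × 0.613 = 0.187578
For no arbitrage the full-cycle product must be 1, so the missing rate is 1 / 0.187578 ≈ 5.331116.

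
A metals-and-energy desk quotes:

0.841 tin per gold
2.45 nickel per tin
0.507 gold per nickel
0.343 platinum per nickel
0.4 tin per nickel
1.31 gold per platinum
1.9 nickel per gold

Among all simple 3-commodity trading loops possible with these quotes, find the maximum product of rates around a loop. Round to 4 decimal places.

1.0446

tin→nickel→gold→tin: 2.45 × 0.507 × 0.841 = 1.04465
nickel→platinum→gold→nickel: 0.343 × 1.31 × 1.9 = 0.85373
Maximum is tin→nickel→gold→tin at 1.0446; arbitrage exists.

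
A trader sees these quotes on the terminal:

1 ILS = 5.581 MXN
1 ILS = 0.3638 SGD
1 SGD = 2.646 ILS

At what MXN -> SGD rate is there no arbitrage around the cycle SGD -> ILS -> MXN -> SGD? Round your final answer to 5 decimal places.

0.06772

Known legs of the cycle: 2.646 × 5.581 = 14.767326
For no arbitrage the full-cycle product must be 1, so the missing rate is 1 / 14.767326 ≈ 0.0677171.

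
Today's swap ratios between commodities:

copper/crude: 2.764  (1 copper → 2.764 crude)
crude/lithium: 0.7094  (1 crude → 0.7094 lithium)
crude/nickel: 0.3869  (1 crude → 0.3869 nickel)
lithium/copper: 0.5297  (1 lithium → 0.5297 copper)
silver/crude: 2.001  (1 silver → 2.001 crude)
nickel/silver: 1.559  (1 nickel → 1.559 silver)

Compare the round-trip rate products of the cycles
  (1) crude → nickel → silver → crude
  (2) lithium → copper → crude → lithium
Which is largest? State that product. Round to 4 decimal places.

1.2070

(1) 0.3869 × 1.559 × 2.001 = 1.20696
(2) 0.5297 × 2.764 × 0.7094 = 1.03863
Highest is cycle (1) at 1.2070 (>1, arbitrage).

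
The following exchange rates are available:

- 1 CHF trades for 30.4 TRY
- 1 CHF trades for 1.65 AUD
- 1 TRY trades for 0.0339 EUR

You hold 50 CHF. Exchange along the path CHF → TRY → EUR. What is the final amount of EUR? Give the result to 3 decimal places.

50 CHF × 30.4 = 1520 TRY
1520 TRY × 0.0339 = 51.528 EUR

51.528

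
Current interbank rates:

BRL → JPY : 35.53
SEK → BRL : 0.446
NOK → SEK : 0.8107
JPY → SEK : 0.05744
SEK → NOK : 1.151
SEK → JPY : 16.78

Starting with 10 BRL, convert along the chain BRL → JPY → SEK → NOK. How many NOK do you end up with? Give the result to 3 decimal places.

23.490

10 BRL × 35.53 = 355.3 JPY
355.3 JPY × 0.05744 = 20.408432 SEK
20.408432 SEK × 1.151 = 23.490105232 NOK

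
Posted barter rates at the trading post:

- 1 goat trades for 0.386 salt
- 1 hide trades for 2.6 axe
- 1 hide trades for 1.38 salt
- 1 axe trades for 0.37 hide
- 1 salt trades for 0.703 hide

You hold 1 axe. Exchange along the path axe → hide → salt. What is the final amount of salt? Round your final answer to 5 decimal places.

1 axe × 0.37 = 0.37 hide
0.37 hide × 1.38 = 0.5106 salt

0.51060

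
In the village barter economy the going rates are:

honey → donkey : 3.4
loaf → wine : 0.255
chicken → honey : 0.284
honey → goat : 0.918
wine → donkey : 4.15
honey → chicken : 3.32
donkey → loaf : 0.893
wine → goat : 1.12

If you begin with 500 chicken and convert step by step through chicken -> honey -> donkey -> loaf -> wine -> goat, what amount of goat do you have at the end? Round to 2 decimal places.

500 chicken × 0.284 = 142 honey
142 honey × 3.4 = 482.8 donkey
482.8 donkey × 0.893 = 431.1404 loaf
431.1404 loaf × 0.255 = 109.940802 wine
109.940802 wine × 1.12 = 123.13369824 goat

123.13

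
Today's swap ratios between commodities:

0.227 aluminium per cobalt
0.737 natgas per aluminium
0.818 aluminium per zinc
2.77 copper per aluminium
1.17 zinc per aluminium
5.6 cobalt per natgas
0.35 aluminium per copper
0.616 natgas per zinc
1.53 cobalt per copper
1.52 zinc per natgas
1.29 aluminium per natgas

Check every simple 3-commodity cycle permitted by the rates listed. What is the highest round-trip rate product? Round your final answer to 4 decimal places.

0.9620

cobalt→aluminium→copper→cobalt: 0.227 × 2.77 × 1.53 = 0.96205
cobalt→aluminium→natgas→cobalt: 0.227 × 0.737 × 5.6 = 0.93687
aluminium→zinc→natgas→aluminium: 1.17 × 0.616 × 1.29 = 0.92973
aluminium→natgas→zinc→aluminium: 0.737 × 1.52 × 0.818 = 0.91636
Maximum is cobalt→aluminium→copper→cobalt at 0.9620; no arbitrage — every cycle loses value.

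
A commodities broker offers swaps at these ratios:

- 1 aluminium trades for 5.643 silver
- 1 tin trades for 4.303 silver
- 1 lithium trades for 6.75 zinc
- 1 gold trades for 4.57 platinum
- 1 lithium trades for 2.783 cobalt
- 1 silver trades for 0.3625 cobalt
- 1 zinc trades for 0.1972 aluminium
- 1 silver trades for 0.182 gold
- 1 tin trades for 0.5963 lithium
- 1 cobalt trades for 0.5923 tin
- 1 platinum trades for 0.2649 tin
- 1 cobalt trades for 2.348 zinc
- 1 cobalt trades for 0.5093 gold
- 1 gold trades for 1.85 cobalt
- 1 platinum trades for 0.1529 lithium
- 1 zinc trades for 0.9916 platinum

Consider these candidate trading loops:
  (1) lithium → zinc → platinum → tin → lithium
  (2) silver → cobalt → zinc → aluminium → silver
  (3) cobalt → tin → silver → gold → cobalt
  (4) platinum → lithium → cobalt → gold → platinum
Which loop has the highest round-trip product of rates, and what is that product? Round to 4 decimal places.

1.0573

(1) 6.75 × 0.9916 × 0.2649 × 0.5963 = 1.05727
(2) 0.3625 × 2.348 × 0.1972 × 5.643 = 0.94716
(3) 0.5923 × 4.303 × 0.182 × 1.85 = 0.85814
(4) 0.1529 × 2.783 × 0.5093 × 4.57 = 0.99040
Highest is cycle (1) at 1.0573 (>1, arbitrage).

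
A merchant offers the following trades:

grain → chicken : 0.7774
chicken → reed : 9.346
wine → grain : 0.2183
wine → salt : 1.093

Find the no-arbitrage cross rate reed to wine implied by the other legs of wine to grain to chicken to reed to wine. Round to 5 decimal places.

0.63049

Known legs of the cycle: 0.2183 × 0.7774 × 9.346 = 1.58607620132
For no arbitrage the full-cycle product must be 1, so the missing rate is 1 / 1.58607620132 ≈ 0.6304867.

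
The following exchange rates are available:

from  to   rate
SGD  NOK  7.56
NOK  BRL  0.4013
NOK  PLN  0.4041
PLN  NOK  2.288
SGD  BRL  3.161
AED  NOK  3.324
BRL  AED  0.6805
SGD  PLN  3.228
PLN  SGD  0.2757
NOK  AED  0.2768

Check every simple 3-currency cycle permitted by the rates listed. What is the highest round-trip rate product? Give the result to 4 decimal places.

0.9077

BRL→AED→NOK→BRL: 0.6805 × 3.324 × 0.4013 = 0.90773
PLN→SGD→NOK→PLN: 0.2757 × 7.56 × 0.4041 = 0.84226
Maximum is BRL→AED→NOK→BRL at 0.9077; no arbitrage — every cycle loses value.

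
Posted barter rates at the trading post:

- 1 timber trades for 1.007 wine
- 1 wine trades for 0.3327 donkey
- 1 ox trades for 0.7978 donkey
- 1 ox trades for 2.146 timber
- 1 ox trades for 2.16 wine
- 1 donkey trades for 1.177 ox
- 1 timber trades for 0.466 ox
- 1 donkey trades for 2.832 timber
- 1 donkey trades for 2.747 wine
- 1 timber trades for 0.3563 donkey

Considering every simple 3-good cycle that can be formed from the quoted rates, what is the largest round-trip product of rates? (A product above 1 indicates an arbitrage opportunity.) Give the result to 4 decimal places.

1.0529

donkey→timber→ox→donkey: 2.832 × 0.466 × 0.7978 = 1.05287
wine→donkey→timber→wine: 0.3327 × 2.832 × 1.007 = 0.94880
donkey→ox→timber→donkey: 1.177 × 2.146 × 0.3563 = 0.89996
wine→donkey→ox→wine: 0.3327 × 1.177 × 2.16 = 0.84583
Maximum is donkey→timber→ox→donkey at 1.0529; arbitrage exists.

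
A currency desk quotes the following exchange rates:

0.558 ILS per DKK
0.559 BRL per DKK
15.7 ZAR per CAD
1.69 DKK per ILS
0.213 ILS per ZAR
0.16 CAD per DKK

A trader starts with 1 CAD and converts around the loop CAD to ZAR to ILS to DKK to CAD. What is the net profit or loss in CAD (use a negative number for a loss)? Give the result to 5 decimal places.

-0.09576

1 CAD × 15.7 = 15.7 ZAR
15.7 ZAR × 0.213 = 3.3441 ILS
3.3441 ILS × 1.69 = 5.651529 DKK
5.651529 DKK × 0.16 = 0.90424464 CAD
Net change: 0.90424464 − 1 = -0.09575536 CAD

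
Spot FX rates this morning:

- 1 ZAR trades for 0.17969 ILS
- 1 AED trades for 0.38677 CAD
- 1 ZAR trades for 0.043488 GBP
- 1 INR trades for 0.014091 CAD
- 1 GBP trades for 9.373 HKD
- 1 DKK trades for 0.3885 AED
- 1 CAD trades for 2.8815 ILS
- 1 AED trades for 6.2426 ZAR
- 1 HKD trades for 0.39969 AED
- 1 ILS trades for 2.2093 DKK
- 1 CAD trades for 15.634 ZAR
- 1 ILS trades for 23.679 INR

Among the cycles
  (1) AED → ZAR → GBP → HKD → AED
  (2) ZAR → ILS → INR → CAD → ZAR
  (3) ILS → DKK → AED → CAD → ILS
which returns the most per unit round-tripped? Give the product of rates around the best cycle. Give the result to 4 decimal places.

1.0170

(1) 6.2426 × 0.043488 × 9.373 × 0.39969 = 1.01704
(2) 0.17969 × 23.679 × 0.014091 × 15.634 = 0.93734
(3) 2.2093 × 0.3885 × 0.38677 × 2.8815 = 0.95657
Highest is cycle (1) at 1.0170 (>1, arbitrage).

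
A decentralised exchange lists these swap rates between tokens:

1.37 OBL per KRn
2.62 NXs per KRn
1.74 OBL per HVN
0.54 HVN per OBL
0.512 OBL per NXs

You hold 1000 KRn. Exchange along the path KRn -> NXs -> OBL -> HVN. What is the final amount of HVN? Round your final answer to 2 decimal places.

724.38

1000 KRn × 2.62 = 2620 NXs
2620 NXs × 0.512 = 1341.44 OBL
1341.44 OBL × 0.54 = 724.3776 HVN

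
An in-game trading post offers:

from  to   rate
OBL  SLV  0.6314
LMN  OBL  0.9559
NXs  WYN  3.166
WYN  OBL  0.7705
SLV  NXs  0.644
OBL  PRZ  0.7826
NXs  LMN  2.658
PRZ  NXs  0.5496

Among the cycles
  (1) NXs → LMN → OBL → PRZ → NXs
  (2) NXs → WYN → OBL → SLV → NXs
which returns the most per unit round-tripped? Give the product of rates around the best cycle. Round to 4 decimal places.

1.0928

(1) 2.658 × 0.9559 × 0.7826 × 0.5496 = 1.09283
(2) 3.166 × 0.7705 × 0.6314 × 0.644 = 0.99191
Highest is cycle (1) at 1.0928 (>1, arbitrage).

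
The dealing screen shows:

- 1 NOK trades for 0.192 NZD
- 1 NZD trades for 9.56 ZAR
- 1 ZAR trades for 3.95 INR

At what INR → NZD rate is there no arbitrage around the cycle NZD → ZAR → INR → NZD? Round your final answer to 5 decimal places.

Known legs of the cycle: 9.56 × 3.95 = 37.762
For no arbitrage the full-cycle product must be 1, so the missing rate is 1 / 37.762 ≈ 0.0264816.

0.02648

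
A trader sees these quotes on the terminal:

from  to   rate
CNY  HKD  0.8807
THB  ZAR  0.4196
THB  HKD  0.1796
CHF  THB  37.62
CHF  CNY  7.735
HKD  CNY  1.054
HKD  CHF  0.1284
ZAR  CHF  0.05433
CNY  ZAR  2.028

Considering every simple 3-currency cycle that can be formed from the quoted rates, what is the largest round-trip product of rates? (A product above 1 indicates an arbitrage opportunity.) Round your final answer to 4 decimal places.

CNY→HKD→CHF→CNY: 0.8807 × 0.1284 × 7.735 = 0.87469
HKD→CHF→THB→HKD: 0.1284 × 37.62 × 0.1796 = 0.86754
ZAR→CHF→THB→ZAR: 0.05433 × 37.62 × 0.4196 = 0.85762
CNY→ZAR→CHF→CNY: 2.028 × 0.05433 × 7.735 = 0.85225
Maximum is CNY→HKD→CHF→CNY at 0.8747; no arbitrage — every cycle loses value.

0.8747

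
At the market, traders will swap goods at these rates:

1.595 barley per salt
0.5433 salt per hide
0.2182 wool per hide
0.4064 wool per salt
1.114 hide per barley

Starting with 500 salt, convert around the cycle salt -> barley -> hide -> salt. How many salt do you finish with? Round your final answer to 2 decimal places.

500 salt × 1.595 = 797.5 barley
797.5 barley × 1.114 = 888.415 hide
888.415 hide × 0.5433 = 482.6758695 salt

482.68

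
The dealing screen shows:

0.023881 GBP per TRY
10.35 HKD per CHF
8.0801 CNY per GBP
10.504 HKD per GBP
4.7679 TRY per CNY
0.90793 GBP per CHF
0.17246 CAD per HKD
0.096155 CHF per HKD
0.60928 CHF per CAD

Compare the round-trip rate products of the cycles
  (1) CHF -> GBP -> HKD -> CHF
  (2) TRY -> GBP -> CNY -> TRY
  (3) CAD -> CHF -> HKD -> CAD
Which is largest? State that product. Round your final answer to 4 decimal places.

(1) 0.90793 × 10.504 × 0.096155 = 0.91702
(2) 0.023881 × 8.0801 × 4.7679 = 0.92002
(3) 0.60928 × 10.35 × 0.17246 = 1.08754
Highest is cycle (3) at 1.0875 (>1, arbitrage).

1.0875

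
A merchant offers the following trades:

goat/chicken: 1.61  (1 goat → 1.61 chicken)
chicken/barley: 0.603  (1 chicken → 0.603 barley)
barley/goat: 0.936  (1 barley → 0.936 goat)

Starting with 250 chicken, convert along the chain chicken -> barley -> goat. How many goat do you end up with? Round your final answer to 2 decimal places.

141.10

250 chicken × 0.603 = 150.75 barley
150.75 barley × 0.936 = 141.102 goat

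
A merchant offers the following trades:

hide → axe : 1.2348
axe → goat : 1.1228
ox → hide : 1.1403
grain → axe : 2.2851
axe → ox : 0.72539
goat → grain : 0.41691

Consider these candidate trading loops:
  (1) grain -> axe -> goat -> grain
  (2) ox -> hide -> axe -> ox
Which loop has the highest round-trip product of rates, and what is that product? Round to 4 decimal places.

(1) 2.2851 × 1.1228 × 0.41691 = 1.06967
(2) 1.1403 × 1.2348 × 0.72539 = 1.02138
Highest is cycle (1) at 1.0697 (>1, arbitrage).

1.0697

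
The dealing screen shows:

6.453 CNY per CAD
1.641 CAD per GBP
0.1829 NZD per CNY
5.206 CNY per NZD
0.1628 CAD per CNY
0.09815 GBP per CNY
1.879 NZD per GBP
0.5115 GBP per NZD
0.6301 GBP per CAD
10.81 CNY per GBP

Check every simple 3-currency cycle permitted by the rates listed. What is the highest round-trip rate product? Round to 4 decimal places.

1.1089

GBP→CNY→CAD→GBP: 10.81 × 0.1628 × 0.6301 = 1.10889
GBP→CAD→CNY→GBP: 1.641 × 6.453 × 0.09815 = 1.03935
GBP→CNY→NZD→GBP: 10.81 × 0.1829 × 0.5115 = 1.01131
GBP→NZD→CNY→GBP: 1.879 × 5.206 × 0.09815 = 0.96011
Maximum is GBP→CNY→CAD→GBP at 1.1089; arbitrage exists.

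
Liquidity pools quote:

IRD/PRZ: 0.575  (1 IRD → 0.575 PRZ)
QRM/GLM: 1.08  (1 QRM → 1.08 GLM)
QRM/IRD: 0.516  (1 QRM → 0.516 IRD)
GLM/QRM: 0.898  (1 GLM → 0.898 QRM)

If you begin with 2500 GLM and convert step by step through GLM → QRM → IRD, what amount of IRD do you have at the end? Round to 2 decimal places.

2500 GLM × 0.898 = 2245 QRM
2245 QRM × 0.516 = 1158.42 IRD

1158.42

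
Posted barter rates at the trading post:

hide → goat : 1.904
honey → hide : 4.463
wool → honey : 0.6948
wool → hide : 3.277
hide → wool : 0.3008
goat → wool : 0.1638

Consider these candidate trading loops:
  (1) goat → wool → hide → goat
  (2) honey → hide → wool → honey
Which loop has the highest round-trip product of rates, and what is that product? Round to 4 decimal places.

(1) 0.1638 × 3.277 × 1.904 = 1.02202
(2) 4.463 × 0.3008 × 0.6948 = 0.93275
Highest is cycle (1) at 1.0220 (>1, arbitrage).

1.0220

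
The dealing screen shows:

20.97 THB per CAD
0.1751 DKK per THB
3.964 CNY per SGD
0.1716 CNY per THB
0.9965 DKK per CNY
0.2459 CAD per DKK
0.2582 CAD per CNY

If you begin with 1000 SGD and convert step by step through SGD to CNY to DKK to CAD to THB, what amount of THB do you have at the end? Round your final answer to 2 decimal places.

20368.92

1000 SGD × 3.964 = 3964 CNY
3964 CNY × 0.9965 = 3950.126 DKK
3950.126 DKK × 0.2459 = 971.3359834 CAD
971.3359834 CAD × 20.97 = 20368.915571898 THB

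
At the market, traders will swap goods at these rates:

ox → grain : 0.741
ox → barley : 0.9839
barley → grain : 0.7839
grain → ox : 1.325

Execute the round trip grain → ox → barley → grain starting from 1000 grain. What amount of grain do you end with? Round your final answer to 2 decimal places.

1021.94

1000 grain × 1.325 = 1325 ox
1325 ox × 0.9839 = 1303.6675 barley
1303.6675 barley × 0.7839 = 1021.94495325 grain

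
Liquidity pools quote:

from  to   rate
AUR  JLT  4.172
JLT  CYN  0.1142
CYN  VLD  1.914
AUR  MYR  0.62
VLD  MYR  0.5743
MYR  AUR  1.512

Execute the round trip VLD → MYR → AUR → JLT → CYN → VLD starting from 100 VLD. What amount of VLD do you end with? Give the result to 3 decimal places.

100 VLD × 0.5743 = 57.43 MYR
57.43 MYR × 1.512 = 86.83416 AUR
86.83416 AUR × 4.172 = 362.27211552 JLT
362.27211552 JLT × 0.1142 = 41.371475592384 CYN
41.371475592384 CYN × 1.914 = 79.185004283822976 VLD

79.185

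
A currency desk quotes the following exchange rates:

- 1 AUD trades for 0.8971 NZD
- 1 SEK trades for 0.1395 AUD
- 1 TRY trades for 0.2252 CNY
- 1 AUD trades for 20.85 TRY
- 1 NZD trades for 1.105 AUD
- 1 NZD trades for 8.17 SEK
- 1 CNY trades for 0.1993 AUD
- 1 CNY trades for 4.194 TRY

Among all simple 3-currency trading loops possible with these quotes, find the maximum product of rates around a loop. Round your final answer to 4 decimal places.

AUD→NZD→SEK→AUD: 0.8971 × 8.17 × 0.1395 = 1.02244
AUD→TRY→CNY→AUD: 20.85 × 0.2252 × 0.1993 = 0.93580
Maximum is AUD→NZD→SEK→AUD at 1.0224; arbitrage exists.

1.0224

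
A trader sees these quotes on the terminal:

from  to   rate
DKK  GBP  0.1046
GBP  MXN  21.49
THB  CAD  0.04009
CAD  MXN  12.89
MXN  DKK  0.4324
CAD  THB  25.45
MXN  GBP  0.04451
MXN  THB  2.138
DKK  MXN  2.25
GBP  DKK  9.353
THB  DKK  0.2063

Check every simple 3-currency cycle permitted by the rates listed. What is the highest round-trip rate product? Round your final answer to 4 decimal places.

1.1048

MXN→THB→CAD→MXN: 2.138 × 0.04009 × 12.89 = 1.10483
DKK→MXN→THB→DKK: 2.25 × 2.138 × 0.2063 = 0.99241
DKK→GBP→MXN→DKK: 0.1046 × 21.49 × 0.4324 = 0.97197
DKK→MXN→GBP→DKK: 2.25 × 0.04451 × 9.353 = 0.93668
Maximum is MXN→THB→CAD→MXN at 1.1048; arbitrage exists.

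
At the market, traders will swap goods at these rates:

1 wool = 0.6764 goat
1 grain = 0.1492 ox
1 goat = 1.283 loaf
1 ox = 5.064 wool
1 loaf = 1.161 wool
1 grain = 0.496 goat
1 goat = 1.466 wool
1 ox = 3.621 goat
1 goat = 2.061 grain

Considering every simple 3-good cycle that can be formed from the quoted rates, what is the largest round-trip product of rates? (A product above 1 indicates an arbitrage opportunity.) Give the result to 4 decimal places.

grain→ox→goat→grain: 0.1492 × 3.621 × 2.061 = 1.11346
wool→goat→loaf→wool: 0.6764 × 1.283 × 1.161 = 1.00754
Maximum is grain→ox→goat→grain at 1.1135; arbitrage exists.

1.1135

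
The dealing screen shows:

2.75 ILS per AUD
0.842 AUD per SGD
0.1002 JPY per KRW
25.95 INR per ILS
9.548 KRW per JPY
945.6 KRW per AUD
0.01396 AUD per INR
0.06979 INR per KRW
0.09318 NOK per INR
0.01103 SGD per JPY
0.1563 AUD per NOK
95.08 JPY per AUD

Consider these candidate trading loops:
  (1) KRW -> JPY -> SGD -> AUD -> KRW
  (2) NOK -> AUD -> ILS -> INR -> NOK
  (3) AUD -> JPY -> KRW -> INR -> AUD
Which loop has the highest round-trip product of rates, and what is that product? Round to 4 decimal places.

1.0393

(1) 0.1002 × 0.01103 × 0.842 × 945.6 = 0.87996
(2) 0.1563 × 2.75 × 25.95 × 0.09318 = 1.03933
(3) 95.08 × 9.548 × 0.06979 × 0.01396 = 0.88446
Highest is cycle (2) at 1.0393 (>1, arbitrage).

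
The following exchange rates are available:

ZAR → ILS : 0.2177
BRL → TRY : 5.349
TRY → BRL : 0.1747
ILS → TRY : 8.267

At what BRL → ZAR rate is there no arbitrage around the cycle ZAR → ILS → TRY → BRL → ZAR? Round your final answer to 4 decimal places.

3.1805

Known legs of the cycle: 0.2177 × 8.267 × 0.1747 = 0.31441211473
For no arbitrage the full-cycle product must be 1, so the missing rate is 1 / 0.31441211473 ≈ 3.180539.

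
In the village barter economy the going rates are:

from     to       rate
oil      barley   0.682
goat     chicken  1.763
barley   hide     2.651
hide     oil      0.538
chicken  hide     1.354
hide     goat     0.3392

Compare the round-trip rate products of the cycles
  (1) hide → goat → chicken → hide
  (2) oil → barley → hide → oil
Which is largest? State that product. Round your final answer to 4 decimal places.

0.9727

(1) 0.3392 × 1.763 × 1.354 = 0.80970
(2) 0.682 × 2.651 × 0.538 = 0.97269
Highest is cycle (2) at 0.9727 (≤1, no arbitrage).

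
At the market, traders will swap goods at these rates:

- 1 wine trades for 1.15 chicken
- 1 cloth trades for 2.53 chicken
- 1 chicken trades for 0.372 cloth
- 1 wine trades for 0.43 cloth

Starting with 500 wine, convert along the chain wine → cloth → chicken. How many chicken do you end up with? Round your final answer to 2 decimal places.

543.95

500 wine × 0.43 = 215 cloth
215 cloth × 2.53 = 543.95 chicken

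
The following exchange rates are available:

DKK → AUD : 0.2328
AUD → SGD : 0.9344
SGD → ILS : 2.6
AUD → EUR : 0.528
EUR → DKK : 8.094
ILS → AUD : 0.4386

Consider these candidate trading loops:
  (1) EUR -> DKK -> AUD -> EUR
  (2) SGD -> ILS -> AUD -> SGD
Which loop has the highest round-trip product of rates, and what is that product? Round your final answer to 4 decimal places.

1.0656

(1) 8.094 × 0.2328 × 0.528 = 0.99490
(2) 2.6 × 0.4386 × 0.9344 = 1.06555
Highest is cycle (2) at 1.0656 (>1, arbitrage).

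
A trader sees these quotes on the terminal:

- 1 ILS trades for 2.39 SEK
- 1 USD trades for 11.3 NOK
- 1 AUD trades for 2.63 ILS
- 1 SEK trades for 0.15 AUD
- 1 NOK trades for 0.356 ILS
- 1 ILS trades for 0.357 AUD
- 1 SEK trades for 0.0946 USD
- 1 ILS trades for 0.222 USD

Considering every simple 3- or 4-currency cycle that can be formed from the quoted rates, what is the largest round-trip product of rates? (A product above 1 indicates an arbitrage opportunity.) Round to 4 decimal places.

0.9429

SEK→AUD→ILS→SEK: 0.15 × 2.63 × 2.39 = 0.94286
NOK→ILS→SEK→USD→NOK: 0.356 × 2.39 × 0.0946 × 11.3 = 0.90953
NOK→ILS→USD→NOK: 0.356 × 0.222 × 11.3 = 0.89306
Maximum is SEK→AUD→ILS→SEK at 0.9429; no arbitrage — every cycle loses value.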